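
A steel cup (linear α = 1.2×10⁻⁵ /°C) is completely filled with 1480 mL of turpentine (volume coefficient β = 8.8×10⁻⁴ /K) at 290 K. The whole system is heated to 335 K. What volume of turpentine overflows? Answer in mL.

The cup also expands: β_container ≈ 3α = 3.6×10⁻⁵ /K
Net overflow = V₀(β_liq − 3α_cont)ΔT
β − 3α = 8.80×10⁻⁴ − 3.6×10⁻⁵ = 8.44×10⁻⁴ /K; ΔT = 45 K
ΔV = 1480 × 8.44×10⁻⁴ × 45 = 56.2 mL

56.2 mL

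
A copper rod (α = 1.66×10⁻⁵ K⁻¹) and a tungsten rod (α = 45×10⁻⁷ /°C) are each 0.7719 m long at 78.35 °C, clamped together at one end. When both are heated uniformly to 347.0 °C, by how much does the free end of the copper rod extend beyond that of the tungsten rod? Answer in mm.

2.51 mm

ΔT = 268.65 K
copper: ΔL = 1.66×10⁻⁵ × 0.7719 m × 268.65 = 3.4424×10⁻³ m = 3.4424 mm
tungsten: ΔL = 45×10⁻⁷ × 0.7719 m × 268.65 = 9.3317×10⁻⁴ m = 0.93317 mm
difference = 3.4424 − 0.93317 = 2.50923 mm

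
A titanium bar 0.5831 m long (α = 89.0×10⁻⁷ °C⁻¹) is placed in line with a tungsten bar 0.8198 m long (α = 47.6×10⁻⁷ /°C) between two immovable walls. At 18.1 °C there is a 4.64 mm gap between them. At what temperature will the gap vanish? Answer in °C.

α₁L₁ = 5.18959×10⁻⁶ m/K, α₂L₂ = 3.902248×10⁻⁶ m/K → total 9.091838×10⁻⁶ m/K
ΔT = g/(α₁L₁+α₂L₂) = 4.64×10⁻³ / 9.091838×10⁻⁶ = 510.35 K
T = 18.1 + 510.35 = 528.45 °C

T = 528 °C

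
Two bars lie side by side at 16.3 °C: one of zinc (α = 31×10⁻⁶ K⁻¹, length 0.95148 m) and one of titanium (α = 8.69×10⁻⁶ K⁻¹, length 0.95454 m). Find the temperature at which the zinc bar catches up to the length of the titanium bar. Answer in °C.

T = 160.6 °C

L₁(1 + α₁ΔT) = L₂(1 + α₂ΔT) ⇒ ΔT = (L₂ − L₁)/(α₁L₁ − α₂L₂)
L₂ − L₁ = 0.95454 − 0.95148 = 3.06×10⁻³ m
α₁L₁ − α₂L₂ = 31×10⁻⁶×0.95148 − 8.69×10⁻⁶×0.95454 = 2.12009274×10⁻⁵ m/K
ΔT = 3.06×10⁻³ / 2.12009274×10⁻⁵ = 144.333 K
T = 16.3 + 144.333 = 160.633 °C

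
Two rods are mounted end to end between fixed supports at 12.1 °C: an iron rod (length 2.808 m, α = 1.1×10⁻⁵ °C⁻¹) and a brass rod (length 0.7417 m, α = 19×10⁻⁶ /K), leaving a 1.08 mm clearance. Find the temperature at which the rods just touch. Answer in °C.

T = 36.1 °C

Gap closes when ΔL₁ + ΔL₂ = 1.08 mm = 1.08×10⁻³ m
(α₁L₁ + α₂L₂)ΔT = g
α₁L₁ + α₂L₂ = 1.1×10⁻⁵×2.808 + 19×10⁻⁶×0.7417 = 4.49803×10⁻⁵ m/K
ΔT = 1.08×10⁻³ / 4.49803×10⁻⁵ = 24.011 K
T = 12.1 + 24.011 = 36.111 °C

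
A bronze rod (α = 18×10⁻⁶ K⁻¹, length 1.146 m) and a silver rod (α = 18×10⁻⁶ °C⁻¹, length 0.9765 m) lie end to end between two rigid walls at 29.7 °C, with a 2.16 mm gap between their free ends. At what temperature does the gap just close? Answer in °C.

α₁L₁ = 2.0628×10⁻⁵ m/K, α₂L₂ = 1.7577×10⁻⁵ m/K → total 3.8205×10⁻⁵ m/K
ΔT = g/(α₁L₁+α₂L₂) = 2.16×10⁻³ / 3.8205×10⁻⁵ = 56.537 K
T = 29.7 + 56.537 = 86.237 °C

T = 86.2 °C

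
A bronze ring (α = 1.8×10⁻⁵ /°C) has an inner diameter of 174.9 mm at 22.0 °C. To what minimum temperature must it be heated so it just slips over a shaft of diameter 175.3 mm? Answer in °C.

T = 149 °C

Required Δd = 175.3 − 174.9 = 0.4 mm
Δd = αd₀ΔT ⇒ ΔT = Δd/(αd₀) = 0.4 / (1.8×10⁻⁵ × 174.9) = 127.06 K
T_min = 22.0 + 127.06 = 149.06 °C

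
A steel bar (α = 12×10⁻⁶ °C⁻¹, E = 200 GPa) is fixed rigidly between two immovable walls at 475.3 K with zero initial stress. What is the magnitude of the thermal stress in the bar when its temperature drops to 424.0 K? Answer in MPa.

Fully constrained: the free strain ε = αΔT is blocked, so σ = Eε = EαΔT.
|ΔT| = 51.3 K
σ = 200×10⁹ × 12×10⁻⁶ × 51.3 = 1.23×10⁸ Pa

σ = 123 MPa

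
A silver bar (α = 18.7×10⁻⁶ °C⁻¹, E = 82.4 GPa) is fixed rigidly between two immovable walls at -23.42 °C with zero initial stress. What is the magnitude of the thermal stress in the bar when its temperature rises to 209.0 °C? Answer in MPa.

σ = 358 MPa

Fully constrained: the free strain ε = αΔT is blocked, so σ = Eε = EαΔT.
|ΔT| = 232.42 K
σ = 82.4×10⁹ × 18.7×10⁻⁶ × 232.42 = 3.58×10⁸ Pa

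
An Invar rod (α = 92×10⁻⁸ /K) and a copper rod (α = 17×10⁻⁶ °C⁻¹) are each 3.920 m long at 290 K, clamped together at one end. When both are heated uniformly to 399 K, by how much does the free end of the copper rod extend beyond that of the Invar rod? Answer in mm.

ΔT = 109 K
Invar: ΔL = 92×10⁻⁸ × 3.920 m × 109 = 3.9310×10⁻⁴ m = 0.39310 mm
copper: ΔL = 17×10⁻⁶ × 3.920 m × 109 = 7.2638×10⁻³ m = 7.2638 mm
difference = 7.2638 − 0.39310 = 6.8707 mm

6.87 mm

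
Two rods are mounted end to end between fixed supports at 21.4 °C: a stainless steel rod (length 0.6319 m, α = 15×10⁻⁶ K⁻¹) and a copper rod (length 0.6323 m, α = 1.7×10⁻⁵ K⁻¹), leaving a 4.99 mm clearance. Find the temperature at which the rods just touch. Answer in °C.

α₁L₁ = 9.4785×10⁻⁶ m/K, α₂L₂ = 1.07491×10⁻⁵ m/K → total 2.02276×10⁻⁵ m/K
ΔT = g/(α₁L₁+α₂L₂) = 4.99×10⁻³ / 2.02276×10⁻⁵ = 246.69 K
T = 21.4 + 246.69 = 268.09 °C

T = 268 °C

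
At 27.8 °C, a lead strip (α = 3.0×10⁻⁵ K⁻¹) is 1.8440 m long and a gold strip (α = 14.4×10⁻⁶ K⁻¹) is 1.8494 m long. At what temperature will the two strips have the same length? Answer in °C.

T = 216.0 °C

L₁(1 + α₁ΔT) = L₂(1 + α₂ΔT) ⇒ ΔT = (L₂ − L₁)/(α₁L₁ − α₂L₂)
L₂ − L₁ = 1.8494 − 1.8440 = 5.40×10⁻³ m
α₁L₁ − α₂L₂ = 3.0×10⁻⁵×1.8440 − 14.4×10⁻⁶×1.8494 = 2.868864×10⁻⁵ m/K
ΔT = 5.40×10⁻³ / 2.868864×10⁻⁵ = 188.228 K
T = 27.8 + 188.228 = 216.028 °C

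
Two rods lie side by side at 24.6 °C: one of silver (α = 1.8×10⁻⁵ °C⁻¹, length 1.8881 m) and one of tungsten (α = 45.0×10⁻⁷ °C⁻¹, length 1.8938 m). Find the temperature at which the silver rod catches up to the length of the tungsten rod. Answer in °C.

T = 248.4 °C

L₁(1 + α₁ΔT) = L₂(1 + α₂ΔT) ⇒ ΔT = (L₂ − L₁)/(α₁L₁ − α₂L₂)
L₂ − L₁ = 1.8938 − 1.8881 = 5.70×10⁻³ m
α₁L₁ − α₂L₂ = 1.8×10⁻⁵×1.8881 − 45.0×10⁻⁷×1.8938 = 2.54637×10⁻⁵ m/K
ΔT = 5.70×10⁻³ / 2.54637×10⁻⁵ = 223.848 K
T = 24.6 + 223.848 = 248.448 °C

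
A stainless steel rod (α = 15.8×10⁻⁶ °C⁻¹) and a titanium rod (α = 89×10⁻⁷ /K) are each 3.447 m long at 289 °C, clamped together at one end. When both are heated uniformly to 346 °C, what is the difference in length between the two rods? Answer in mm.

1.36 mm

ΔT = 57 K
stainless steel: ΔL = 15.8×10⁻⁶ × 3.447 m × 57 = 3.1044×10⁻³ m = 3.1044 mm
titanium: ΔL = 89×10⁻⁷ × 3.447 m × 57 = 1.7487×10⁻³ m = 1.7487 mm
difference = 3.1044 − 1.7487 = 1.3557 mm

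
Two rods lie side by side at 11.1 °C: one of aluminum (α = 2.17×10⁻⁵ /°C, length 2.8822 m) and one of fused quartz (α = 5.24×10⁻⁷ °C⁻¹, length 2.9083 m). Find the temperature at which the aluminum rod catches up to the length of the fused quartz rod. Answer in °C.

T = 438.8 °C

L₁(1 + α₁ΔT) = L₂(1 + α₂ΔT) ⇒ ΔT = (L₂ − L₁)/(α₁L₁ − α₂L₂)
L₂ − L₁ = 2.9083 − 2.8822 = 2.61×10⁻² m
α₁L₁ − α₂L₂ = 2.17×10⁻⁵×2.8822 − 5.24×10⁻⁷×2.9083 = 6.10197908×10⁻⁵ m/K
ΔT = 2.61×10⁻² / 6.10197908×10⁻⁵ = 427.730 K
T = 11.1 + 427.730 = 438.830 °C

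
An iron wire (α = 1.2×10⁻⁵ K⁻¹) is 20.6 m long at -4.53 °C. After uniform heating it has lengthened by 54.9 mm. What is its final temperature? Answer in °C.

T = 218 °C

ΔL = αL₀ΔT ⇒ ΔT = ΔL / (αL₀)
ΔT = 54.9×10⁻³ m / (1.2×10⁻⁵ × 20.6 m) = 222.09 K
T = -4.53 + 222.09 = 217.56 °C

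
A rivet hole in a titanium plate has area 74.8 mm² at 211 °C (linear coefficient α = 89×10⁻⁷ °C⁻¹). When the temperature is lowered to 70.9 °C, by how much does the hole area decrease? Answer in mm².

Area coefficient ≈ 2α; |ΔT| = 140.1 K
ΔA = 2αA₀ΔT = 2(89×10⁻⁷)(74.8)(140.1) = 0.187 mm²

ΔA = 0.187 mm²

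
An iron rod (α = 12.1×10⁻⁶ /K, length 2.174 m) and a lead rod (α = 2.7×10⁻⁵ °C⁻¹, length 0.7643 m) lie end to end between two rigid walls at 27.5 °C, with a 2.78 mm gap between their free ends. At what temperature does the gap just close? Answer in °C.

Gap closes when ΔL₁ + ΔL₂ = 2.78 mm = 2.78×10⁻³ m
(α₁L₁ + α₂L₂)ΔT = g
α₁L₁ + α₂L₂ = 12.1×10⁻⁶×2.174 + 2.7×10⁻⁵×0.7643 = 4.69415×10⁻⁵ m/K
ΔT = 2.78×10⁻³ / 4.69415×10⁻⁵ = 59.223 K
T = 27.5 + 59.223 = 86.723 °C

T = 86.7 °C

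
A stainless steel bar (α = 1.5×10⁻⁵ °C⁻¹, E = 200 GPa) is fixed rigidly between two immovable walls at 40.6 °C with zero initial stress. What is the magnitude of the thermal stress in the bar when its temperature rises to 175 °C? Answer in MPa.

Fully constrained: the free strain ε = αΔT is blocked, so σ = Eε = EαΔT.
|ΔT| = 134.4 K
σ = 200×10⁹ × 1.5×10⁻⁵ × 134.4 = 4.03×10⁸ Pa

σ = 403 MPa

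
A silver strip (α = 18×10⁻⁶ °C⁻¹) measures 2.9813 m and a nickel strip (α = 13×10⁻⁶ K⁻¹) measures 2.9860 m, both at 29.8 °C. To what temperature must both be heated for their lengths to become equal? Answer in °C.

Equal length when α₁L₁ΔT − α₂L₂ΔT = L₂ − L₁ = 4.70×10⁻³ m
α₁L₁ = 5.36634×10⁻⁵, α₂L₂ = 3.8818×10⁻⁵ → Δ(αL) = 1.48454×10⁻⁵ m/K
ΔT = 4.70×10⁻³ / 1.48454×10⁻⁵ = 316.596 K, so T = 29.8 + 316.596 = 346.396 °C

T = 346.4 °C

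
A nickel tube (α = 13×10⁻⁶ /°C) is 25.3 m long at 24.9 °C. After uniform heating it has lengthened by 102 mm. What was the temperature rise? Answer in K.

ΔL = αL₀ΔT ⇒ ΔT = ΔL / (αL₀)
ΔT = 102×10⁻³ m / (13×10⁻⁶ × 25.3 m) = 310.12 K

ΔT = 310 K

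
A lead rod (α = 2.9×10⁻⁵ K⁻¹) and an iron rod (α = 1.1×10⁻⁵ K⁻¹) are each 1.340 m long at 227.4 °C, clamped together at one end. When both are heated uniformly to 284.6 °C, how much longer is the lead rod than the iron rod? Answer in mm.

1.38 mm

ΔT = 57.2 K
lead: ΔL = 2.9×10⁻⁵ × 1.340 m × 57.2 = 2.2228×10⁻³ m = 2.2228 mm
iron: ΔL = 1.1×10⁻⁵ × 1.340 m × 57.2 = 8.4313×10⁻⁴ m = 0.84313 mm
difference = 2.2228 − 0.84313 = 1.37967 mm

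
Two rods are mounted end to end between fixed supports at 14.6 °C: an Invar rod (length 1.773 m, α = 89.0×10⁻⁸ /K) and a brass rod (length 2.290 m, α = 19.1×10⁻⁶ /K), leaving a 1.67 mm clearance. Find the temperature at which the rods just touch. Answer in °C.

T = 51.5 °C

α₁L₁ = 1.57797×10⁻⁶ m/K, α₂L₂ = 4.3739×10⁻⁵ m/K → total 4.531697×10⁻⁵ m/K
ΔT = g/(α₁L₁+α₂L₂) = 1.67×10⁻³ / 4.531697×10⁻⁵ = 36.852 K
T = 14.6 + 36.852 = 51.452 °C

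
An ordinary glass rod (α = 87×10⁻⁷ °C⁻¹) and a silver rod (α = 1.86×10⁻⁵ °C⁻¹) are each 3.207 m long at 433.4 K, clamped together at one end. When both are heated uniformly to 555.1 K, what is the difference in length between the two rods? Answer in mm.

ΔT = 121.7 K
ordinary glass: ΔL = 87×10⁻⁷ × 3.207 m × 121.7 = 3.3955×10⁻³ m = 3.3955 mm
silver: ΔL = 1.86×10⁻⁵ × 3.207 m × 121.7 = 7.2594×10⁻³ m = 7.2594 mm
difference = 7.2594 − 3.3955 = 3.8639 mm

3.86 mm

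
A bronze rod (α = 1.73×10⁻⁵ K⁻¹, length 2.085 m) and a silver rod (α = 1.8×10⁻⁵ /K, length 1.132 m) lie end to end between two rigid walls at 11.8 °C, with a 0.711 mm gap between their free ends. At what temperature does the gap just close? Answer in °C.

T = 24.4 °C

α₁L₁ = 3.60705×10⁻⁵ m/K, α₂L₂ = 2.0376×10⁻⁵ m/K → total 5.64465×10⁻⁵ m/K
ΔT = g/(α₁L₁+α₂L₂) = 7.11×10⁻⁴ / 5.64465×10⁻⁵ = 12.596 K
T = 11.8 + 12.596 = 24.396 °C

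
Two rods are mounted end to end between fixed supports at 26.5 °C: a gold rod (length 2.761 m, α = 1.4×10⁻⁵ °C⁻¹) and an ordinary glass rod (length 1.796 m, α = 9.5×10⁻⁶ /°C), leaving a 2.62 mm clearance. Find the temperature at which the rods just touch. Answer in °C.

T = 73.5 °C

Gap closes when ΔL₁ + ΔL₂ = 2.62 mm = 2.62×10⁻³ m
(α₁L₁ + α₂L₂)ΔT = g
α₁L₁ + α₂L₂ = 1.4×10⁻⁵×2.761 + 9.5×10⁻⁶×1.796 = 5.5716×10⁻⁵ m/K
ΔT = 2.62×10⁻³ / 5.5716×10⁻⁵ = 47.024 K
T = 26.5 + 47.024 = 73.524 °C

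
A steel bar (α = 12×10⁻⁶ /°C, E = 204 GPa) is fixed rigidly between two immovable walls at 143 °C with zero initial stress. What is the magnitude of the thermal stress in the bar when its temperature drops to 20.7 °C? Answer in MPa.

σ = 299 MPa

Fully constrained: the free strain ε = αΔT is blocked, so σ = Eε = EαΔT.
|ΔT| = 122.3 K
σ = 204×10⁹ × 12×10⁻⁶ × 122.3 = 2.99×10⁸ Pa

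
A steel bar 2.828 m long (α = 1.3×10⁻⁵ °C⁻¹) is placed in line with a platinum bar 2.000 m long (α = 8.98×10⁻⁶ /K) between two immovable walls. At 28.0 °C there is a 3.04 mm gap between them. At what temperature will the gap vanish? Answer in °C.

Gap closes when ΔL₁ + ΔL₂ = 3.04 mm = 3.04×10⁻³ m
(α₁L₁ + α₂L₂)ΔT = g
α₁L₁ + α₂L₂ = 1.3×10⁻⁵×2.828 + 8.98×10⁻⁶×2.000 = 5.4724×10⁻⁵ m/K
ΔT = 3.04×10⁻³ / 5.4724×10⁻⁵ = 55.551 K
T = 28.0 + 55.551 = 83.551 °C

T = 83.6 °C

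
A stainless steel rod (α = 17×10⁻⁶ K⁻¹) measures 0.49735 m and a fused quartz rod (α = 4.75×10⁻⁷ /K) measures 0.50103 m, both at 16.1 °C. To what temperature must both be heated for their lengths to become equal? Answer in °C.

T = 464.0 °C

L₁(1 + α₁ΔT) = L₂(1 + α₂ΔT) ⇒ ΔT = (L₂ − L₁)/(α₁L₁ − α₂L₂)
L₂ − L₁ = 0.50103 − 0.49735 = 3.68×10⁻³ m
α₁L₁ − α₂L₂ = 17×10⁻⁶×0.49735 − 4.75×10⁻⁷×0.50103 = 8.21696075×10⁻⁶ m/K
ΔT = 3.68×10⁻³ / 8.21696075×10⁻⁶ = 447.854 K
T = 16.1 + 447.854 = 463.954 °C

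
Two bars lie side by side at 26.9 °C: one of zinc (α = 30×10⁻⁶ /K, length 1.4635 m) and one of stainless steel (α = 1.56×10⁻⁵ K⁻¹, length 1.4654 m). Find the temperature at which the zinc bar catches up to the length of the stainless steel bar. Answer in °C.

T = 117.2 °C

L₁(1 + α₁ΔT) = L₂(1 + α₂ΔT) ⇒ ΔT = (L₂ − L₁)/(α₁L₁ − α₂L₂)
L₂ − L₁ = 1.4654 − 1.4635 = 1.90×10⁻³ m
α₁L₁ − α₂L₂ = 30×10⁻⁶×1.4635 − 1.56×10⁻⁵×1.4654 = 2.104476×10⁻⁵ m/K
ΔT = 1.90×10⁻³ / 2.104476×10⁻⁵ = 90.284 K
T = 26.9 + 90.284 = 117.184 °C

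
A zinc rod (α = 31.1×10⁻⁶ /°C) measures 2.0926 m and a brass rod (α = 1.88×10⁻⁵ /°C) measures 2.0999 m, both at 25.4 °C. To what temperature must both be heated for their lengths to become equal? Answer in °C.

Equal length when α₁L₁ΔT − α₂L₂ΔT = L₂ − L₁ = 7.30×10⁻³ m
α₁L₁ = 6.507986×10⁻⁵, α₂L₂ = 3.947812×10⁻⁵ → Δ(αL) = 2.560174×10⁻⁵ m/K
ΔT = 7.30×10⁻³ / 2.560174×10⁻⁵ = 285.137 K, so T = 25.4 + 285.137 = 310.537 °C

T = 310.5 °C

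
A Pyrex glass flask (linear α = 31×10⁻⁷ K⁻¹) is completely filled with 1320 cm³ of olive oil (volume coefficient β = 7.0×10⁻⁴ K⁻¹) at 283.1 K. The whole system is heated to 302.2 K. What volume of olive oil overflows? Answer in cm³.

The flask also expands: β_container ≈ 3α = 9.3×10⁻⁶ /K
Net overflow = V₀(β_liq − 3α_cont)ΔT
β − 3α = 7.00×10⁻⁴ − 9.3×10⁻⁶ = 6.907×10⁻⁴ /K; ΔT = 19.1 K
ΔV = 1320 × 6.907×10⁻⁴ × 19.1 = 17.4 cm³

17.4 cm³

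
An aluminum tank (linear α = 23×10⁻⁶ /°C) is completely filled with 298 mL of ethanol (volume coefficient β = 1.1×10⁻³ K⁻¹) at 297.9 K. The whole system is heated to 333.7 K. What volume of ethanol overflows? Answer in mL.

The tank also expands: β_container ≈ 3α = 6.9×10⁻⁵ /K
Net overflow = V₀(β_liq − 3α_cont)ΔT
β − 3α = 1.10×10⁻³ − 6.9×10⁻⁵ = 1.031×10⁻³ /K; ΔT = 35.8 K
ΔV = 298 × 1.031×10⁻³ × 35.8 = 11.0 mL

11.0 mL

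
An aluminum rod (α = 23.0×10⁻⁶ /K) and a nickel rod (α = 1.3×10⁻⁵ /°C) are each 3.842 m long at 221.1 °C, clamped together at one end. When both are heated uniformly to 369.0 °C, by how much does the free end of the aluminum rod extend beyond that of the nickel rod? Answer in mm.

5.68 mm

ΔT = 147.9 K
aluminum: ΔL = 23.0×10⁻⁶ × 3.842 m × 147.9 = 1.3069×10⁻² m = 13.069 mm
nickel: ΔL = 1.3×10⁻⁵ × 3.842 m × 147.9 = 7.3870×10⁻³ m = 7.3870 mm
difference = 13.069 − 7.3870 = 5.682 mm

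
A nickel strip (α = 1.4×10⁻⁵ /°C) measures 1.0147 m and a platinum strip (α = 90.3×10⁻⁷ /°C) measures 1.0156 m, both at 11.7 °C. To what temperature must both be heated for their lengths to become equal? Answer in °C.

T = 190.5 °C

Equal length when α₁L₁ΔT − α₂L₂ΔT = L₂ − L₁ = 9.00×10⁻⁴ m
α₁L₁ = 1.42058×10⁻⁵, α₂L₂ = 9.170868×10⁻⁶ → Δ(αL) = 5.034932×10⁻⁶ m/K
ΔT = 9.00×10⁻⁴ / 5.034932×10⁻⁶ = 178.751 K, so T = 11.7 + 178.751 = 190.451 °C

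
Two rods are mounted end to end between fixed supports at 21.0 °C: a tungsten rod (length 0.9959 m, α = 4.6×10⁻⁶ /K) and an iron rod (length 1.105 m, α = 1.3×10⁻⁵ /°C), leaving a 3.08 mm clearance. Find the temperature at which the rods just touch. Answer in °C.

α₁L₁ = 4.58114×10⁻⁶ m/K, α₂L₂ = 1.4365×10⁻⁵ m/K → total 1.894614×10⁻⁵ m/K
ΔT = g/(α₁L₁+α₂L₂) = 3.08×10⁻³ / 1.894614×10⁻⁵ = 162.57 K
T = 21.0 + 162.57 = 183.57 °C

T = 184 °C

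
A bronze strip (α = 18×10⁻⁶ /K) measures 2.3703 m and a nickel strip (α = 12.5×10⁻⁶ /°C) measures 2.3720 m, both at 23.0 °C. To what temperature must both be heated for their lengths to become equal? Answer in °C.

T = 153.6 °C

L₁(1 + α₁ΔT) = L₂(1 + α₂ΔT) ⇒ ΔT = (L₂ − L₁)/(α₁L₁ − α₂L₂)
L₂ − L₁ = 2.3720 − 2.3703 = 1.70×10⁻³ m
α₁L₁ − α₂L₂ = 18×10⁻⁶×2.3703 − 12.5×10⁻⁶×2.3720 = 1.30154×10⁻⁵ m/K
ΔT = 1.70×10⁻³ / 1.30154×10⁻⁵ = 130.615 K
T = 23.0 + 130.615 = 153.615 °C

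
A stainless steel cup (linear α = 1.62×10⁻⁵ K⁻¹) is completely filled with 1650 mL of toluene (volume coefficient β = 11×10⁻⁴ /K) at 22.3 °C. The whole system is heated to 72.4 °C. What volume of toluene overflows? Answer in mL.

The cup also expands: β_container ≈ 3α = 4.86×10⁻⁵ /K
Net overflow = V₀(β_liq − 3α_cont)ΔT
β − 3α = 1.10×10⁻³ − 4.86×10⁻⁵ = 1.0514×10⁻³ /K; ΔT = 50.1 K
ΔV = 1650 × 1.0514×10⁻³ × 50.1 = 86.9 mL

86.9 mL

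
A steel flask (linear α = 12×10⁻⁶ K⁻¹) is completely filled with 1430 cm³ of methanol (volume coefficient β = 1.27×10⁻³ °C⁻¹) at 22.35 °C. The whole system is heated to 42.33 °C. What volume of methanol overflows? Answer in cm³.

35.3 cm³

The flask also expands: β_container ≈ 3α = 3.6×10⁻⁵ /K
Net overflow = V₀(β_liq − 3α_cont)ΔT
β − 3α = 1.27×10⁻³ − 3.6×10⁻⁵ = 1.234×10⁻³ /K; ΔT = 19.98 K
ΔV = 1430 × 1.234×10⁻³ × 19.98 = 35.3 cm³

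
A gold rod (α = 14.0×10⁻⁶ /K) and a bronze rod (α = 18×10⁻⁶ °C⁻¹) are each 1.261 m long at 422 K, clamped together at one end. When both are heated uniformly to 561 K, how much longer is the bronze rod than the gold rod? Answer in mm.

0.701 mm

ΔT = 139 K
gold: ΔL = 14.0×10⁻⁶ × 1.261 m × 139 = 2.4539×10⁻³ m = 2.4539 mm
bronze: ΔL = 18×10⁻⁶ × 1.261 m × 139 = 3.1550×10⁻³ m = 3.1550 mm
difference = 3.1550 − 2.4539 = 0.7011 mm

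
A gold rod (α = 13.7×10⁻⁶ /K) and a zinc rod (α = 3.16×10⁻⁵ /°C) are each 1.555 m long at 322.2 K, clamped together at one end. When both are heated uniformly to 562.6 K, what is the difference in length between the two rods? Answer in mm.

ΔT = 240.4 K
gold: ΔL = 13.7×10⁻⁶ × 1.555 m × 240.4 = 5.1214×10⁻³ m = 5.1214 mm
zinc: ΔL = 3.16×10⁻⁵ × 1.555 m × 240.4 = 1.1813×10⁻² m = 11.813 mm
difference = 11.813 − 5.1214 = 6.6916 mm

6.69 mm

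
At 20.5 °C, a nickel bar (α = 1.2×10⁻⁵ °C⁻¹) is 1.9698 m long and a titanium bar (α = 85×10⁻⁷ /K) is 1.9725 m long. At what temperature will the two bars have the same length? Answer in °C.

Equal length when α₁L₁ΔT − α₂L₂ΔT = L₂ − L₁ = 2.70×10⁻³ m
α₁L₁ = 2.36376×10⁻⁵, α₂L₂ = 1.676625×10⁻⁵ → Δ(αL) = 6.87135×10⁻⁶ m/K
ΔT = 2.70×10⁻³ / 6.87135×10⁻⁶ = 392.936 K, so T = 20.5 + 392.936 = 413.436 °C

T = 413.4 °C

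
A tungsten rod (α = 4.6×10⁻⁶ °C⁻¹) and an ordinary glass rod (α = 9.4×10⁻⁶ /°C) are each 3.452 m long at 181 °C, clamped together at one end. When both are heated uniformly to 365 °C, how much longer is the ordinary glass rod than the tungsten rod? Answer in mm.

3.05 mm

ΔT = 184 K
tungsten: ΔL = 4.6×10⁻⁶ × 3.452 m × 184 = 2.9218×10⁻³ m = 2.9218 mm
ordinary glass: ΔL = 9.4×10⁻⁶ × 3.452 m × 184 = 5.9706×10⁻³ m = 5.9706 mm
difference = 5.9706 − 2.9218 = 3.0488 mm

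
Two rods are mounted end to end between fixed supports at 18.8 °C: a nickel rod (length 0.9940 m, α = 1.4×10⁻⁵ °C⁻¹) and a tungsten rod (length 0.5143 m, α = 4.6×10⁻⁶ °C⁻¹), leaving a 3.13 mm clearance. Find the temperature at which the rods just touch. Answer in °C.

Gap closes when ΔL₁ + ΔL₂ = 3.13 mm = 3.13×10⁻³ m
(α₁L₁ + α₂L₂)ΔT = g
α₁L₁ + α₂L₂ = 1.4×10⁻⁵×0.9940 + 4.6×10⁻⁶×0.5143 = 1.628178×10⁻⁵ m/K
ΔT = 3.13×10⁻³ / 1.628178×10⁻⁵ = 192.24 K
T = 18.8 + 192.24 = 211.04 °C

T = 211 °C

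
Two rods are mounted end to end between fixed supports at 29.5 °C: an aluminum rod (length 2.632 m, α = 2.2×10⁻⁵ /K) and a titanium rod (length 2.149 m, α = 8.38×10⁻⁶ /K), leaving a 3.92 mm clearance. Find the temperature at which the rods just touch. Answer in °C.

α₁L₁ = 5.7904×10⁻⁵ m/K, α₂L₂ = 1.800862×10⁻⁵ m/K → total 7.591262×10⁻⁵ m/K
ΔT = g/(α₁L₁+α₂L₂) = 3.92×10⁻³ / 7.591262×10⁻⁵ = 51.638 K
T = 29.5 + 51.638 = 81.138 °C

T = 81.1 °C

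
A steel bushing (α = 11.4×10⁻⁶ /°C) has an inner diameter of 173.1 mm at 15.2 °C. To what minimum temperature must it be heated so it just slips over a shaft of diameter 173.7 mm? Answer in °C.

T = 319 °C

Required Δd = 173.7 − 173.1 = 0.6 mm
Δd = αd₀ΔT ⇒ ΔT = Δd/(αd₀) = 0.6 / (11.4×10⁻⁶ × 173.1) = 304.05 K
T_min = 15.2 + 304.05 = 319.25 °C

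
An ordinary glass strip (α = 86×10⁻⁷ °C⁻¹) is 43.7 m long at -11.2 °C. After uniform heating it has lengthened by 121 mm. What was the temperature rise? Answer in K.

ΔT = 322 K

ΔL = αL₀ΔT ⇒ ΔT = ΔL / (αL₀)
ΔT = 121×10⁻³ m / (86×10⁻⁷ × 43.7 m) = 321.96 K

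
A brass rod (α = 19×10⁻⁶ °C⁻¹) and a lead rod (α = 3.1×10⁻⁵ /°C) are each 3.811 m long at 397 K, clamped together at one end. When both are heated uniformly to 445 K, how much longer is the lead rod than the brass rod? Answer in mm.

2.20 mm

ΔT = 48 K
brass: ΔL = 19×10⁻⁶ × 3.811 m × 48 = 3.4756×10⁻³ m = 3.4756 mm
lead: ΔL = 3.1×10⁻⁵ × 3.811 m × 48 = 5.6708×10⁻³ m = 5.6708 mm
difference = 5.6708 − 3.4756 = 2.1952 mm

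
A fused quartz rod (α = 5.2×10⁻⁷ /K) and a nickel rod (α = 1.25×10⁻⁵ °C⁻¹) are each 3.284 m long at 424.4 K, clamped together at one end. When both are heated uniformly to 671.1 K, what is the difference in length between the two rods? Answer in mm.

ΔT = 246.7 K
fused quartz: ΔL = 5.2×10⁻⁷ × 3.284 m × 246.7 = 4.2128×10⁻⁴ m = 0.42128 mm
nickel: ΔL = 1.25×10⁻⁵ × 3.284 m × 246.7 = 1.0127×10⁻² m = 10.127 mm
difference = 10.127 − 0.42128 = 9.70572 mm

9.71 mm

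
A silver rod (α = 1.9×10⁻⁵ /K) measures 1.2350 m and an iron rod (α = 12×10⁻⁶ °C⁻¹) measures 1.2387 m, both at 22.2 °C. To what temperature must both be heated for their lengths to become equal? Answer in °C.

T = 452.4 °C

L₁(1 + α₁ΔT) = L₂(1 + α₂ΔT) ⇒ ΔT = (L₂ − L₁)/(α₁L₁ − α₂L₂)
L₂ − L₁ = 1.2387 − 1.2350 = 3.70×10⁻³ m
α₁L₁ − α₂L₂ = 1.9×10⁻⁵×1.2350 − 12×10⁻⁶×1.2387 = 8.6006×10⁻⁶ m/K
ΔT = 3.70×10⁻³ / 8.6006×10⁻⁶ = 430.203 K
T = 22.2 + 430.203 = 452.403 °C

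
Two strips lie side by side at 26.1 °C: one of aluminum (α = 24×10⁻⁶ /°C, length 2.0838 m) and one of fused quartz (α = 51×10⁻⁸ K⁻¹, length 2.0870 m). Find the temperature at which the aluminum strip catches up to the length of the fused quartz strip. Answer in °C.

T = 91.48 °C

L₁(1 + α₁ΔT) = L₂(1 + α₂ΔT) ⇒ ΔT = (L₂ − L₁)/(α₁L₁ − α₂L₂)
L₂ − L₁ = 2.0870 − 2.0838 = 3.20×10⁻³ m
α₁L₁ − α₂L₂ = 24×10⁻⁶×2.0838 − 51×10⁻⁸×2.0870 = 4.894683×10⁻⁵ m/K
ΔT = 3.20×10⁻³ / 4.894683×10⁻⁵ = 65.3771 K
T = 26.1 + 65.3771 = 91.4771 °C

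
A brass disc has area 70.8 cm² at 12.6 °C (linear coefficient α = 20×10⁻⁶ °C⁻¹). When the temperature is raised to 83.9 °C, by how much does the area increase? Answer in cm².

Area coefficient ≈ 2α; |ΔT| = 71.3 K
ΔA = 2αA₀ΔT = 2(20×10⁻⁶)(70.8)(71.3) = 0.202 cm²

ΔA = 0.202 cm²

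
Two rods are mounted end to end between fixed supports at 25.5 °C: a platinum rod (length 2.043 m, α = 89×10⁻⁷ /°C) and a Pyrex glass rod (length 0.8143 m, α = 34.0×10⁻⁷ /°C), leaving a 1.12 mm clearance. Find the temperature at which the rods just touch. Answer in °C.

T = 79.0 °C

Gap closes when ΔL₁ + ΔL₂ = 1.12 mm = 1.12×10⁻³ m
(α₁L₁ + α₂L₂)ΔT = g
α₁L₁ + α₂L₂ = 89×10⁻⁷×2.043 + 34.0×10⁻⁷×0.8143 = 2.095132×10⁻⁵ m/K
ΔT = 1.12×10⁻³ / 2.095132×10⁻⁵ = 53.457 K
T = 25.5 + 53.457 = 78.957 °C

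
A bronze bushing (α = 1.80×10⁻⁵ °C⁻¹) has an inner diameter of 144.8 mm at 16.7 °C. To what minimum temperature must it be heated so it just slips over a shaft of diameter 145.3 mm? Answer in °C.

Required Δd = 145.3 − 144.8 = 0.5 mm
Δd = αd₀ΔT ⇒ ΔT = Δd/(αd₀) = 0.5 / (1.80×10⁻⁵ × 144.8) = 191.84 K
T_min = 16.7 + 191.84 = 208.54 °C

T = 209 °C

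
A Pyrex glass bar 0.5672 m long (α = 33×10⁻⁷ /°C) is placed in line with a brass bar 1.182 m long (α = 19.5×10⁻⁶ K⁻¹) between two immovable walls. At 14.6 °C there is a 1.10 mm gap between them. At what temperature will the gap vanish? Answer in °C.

T = 58.7 °C

α₁L₁ = 1.87176×10⁻⁶ m/K, α₂L₂ = 2.3049×10⁻⁵ m/K → total 2.492076×10⁻⁵ m/K
ΔT = g/(α₁L₁+α₂L₂) = 1.10×10⁻³ / 2.492076×10⁻⁵ = 44.140 K
T = 14.6 + 44.140 = 58.740 °C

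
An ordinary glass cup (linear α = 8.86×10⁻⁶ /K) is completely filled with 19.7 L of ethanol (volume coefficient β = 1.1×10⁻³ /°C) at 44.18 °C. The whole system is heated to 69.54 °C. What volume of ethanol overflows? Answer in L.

The cup also expands: β_container ≈ 3α = 2.658×10⁻⁵ /K
Net overflow = V₀(β_liq − 3α_cont)ΔT
β − 3α = 1.10×10⁻³ − 2.658×10⁻⁵ = 1.07342×10⁻³ /K; ΔT = 25.36 K
ΔV = 19.7 × 1.07342×10⁻³ × 25.36 = 0.536 L

0.536 L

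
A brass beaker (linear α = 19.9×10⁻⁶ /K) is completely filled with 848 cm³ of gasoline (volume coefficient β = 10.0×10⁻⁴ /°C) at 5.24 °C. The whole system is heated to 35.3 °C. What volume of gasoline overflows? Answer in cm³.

24.0 cm³

The beaker also expands: β_container ≈ 3α = 5.97×10⁻⁵ /K
Net overflow = V₀(β_liq − 3α_cont)ΔT
β − 3α = 1.00×10⁻³ − 5.97×10⁻⁵ = 9.403×10⁻⁴ /K; ΔT = 30.06 K
ΔV = 848 × 9.403×10⁻⁴ × 30.06 = 24.0 cm³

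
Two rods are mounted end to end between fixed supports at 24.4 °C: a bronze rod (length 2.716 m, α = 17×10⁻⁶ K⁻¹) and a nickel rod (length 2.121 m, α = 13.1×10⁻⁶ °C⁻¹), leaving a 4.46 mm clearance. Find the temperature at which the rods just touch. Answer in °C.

α₁L₁ = 4.6172×10⁻⁵ m/K, α₂L₂ = 2.77851×10⁻⁵ m/K → total 7.39571×10⁻⁵ m/K
ΔT = g/(α₁L₁+α₂L₂) = 4.46×10⁻³ / 7.39571×10⁻⁵ = 60.305 K
T = 24.4 + 60.305 = 84.705 °C

T = 84.7 °C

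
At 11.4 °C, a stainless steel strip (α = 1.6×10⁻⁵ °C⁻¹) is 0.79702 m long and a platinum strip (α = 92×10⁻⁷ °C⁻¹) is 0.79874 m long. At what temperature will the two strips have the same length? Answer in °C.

Equal length when α₁L₁ΔT − α₂L₂ΔT = L₂ − L₁ = 1.72×10⁻³ m
α₁L₁ = 1.275232×10⁻⁵, α₂L₂ = 7.348408×10⁻⁶ → Δ(αL) = 5.403912×10⁻⁶ m/K
ΔT = 1.72×10⁻³ / 5.403912×10⁻⁶ = 318.288 K, so T = 11.4 + 318.288 = 329.688 °C

T = 329.7 °C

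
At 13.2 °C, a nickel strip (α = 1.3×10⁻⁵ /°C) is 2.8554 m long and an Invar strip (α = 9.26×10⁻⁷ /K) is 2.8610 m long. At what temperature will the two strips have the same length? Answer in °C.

T = 175.7 °C

L₁(1 + α₁ΔT) = L₂(1 + α₂ΔT) ⇒ ΔT = (L₂ − L₁)/(α₁L₁ − α₂L₂)
L₂ − L₁ = 2.8610 − 2.8554 = 5.60×10⁻³ m
α₁L₁ − α₂L₂ = 1.3×10⁻⁵×2.8554 − 9.26×10⁻⁷×2.8610 = 3.4470914×10⁻⁵ m/K
ΔT = 5.60×10⁻³ / 3.4470914×10⁻⁵ = 162.456 K
T = 13.2 + 162.456 = 175.656 °C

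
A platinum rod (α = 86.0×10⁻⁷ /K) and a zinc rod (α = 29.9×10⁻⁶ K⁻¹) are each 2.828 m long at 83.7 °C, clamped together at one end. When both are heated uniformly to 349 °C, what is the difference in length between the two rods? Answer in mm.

ΔT = 265.3 K
platinum: ΔL = 86.0×10⁻⁷ × 2.828 m × 265.3 = 6.4523×10⁻³ m = 6.4523 mm
zinc: ΔL = 29.9×10⁻⁶ × 2.828 m × 265.3 = 2.2433×10⁻² m = 22.433 mm
difference = 22.433 − 6.4523 = 15.9807 mm

16.0 mm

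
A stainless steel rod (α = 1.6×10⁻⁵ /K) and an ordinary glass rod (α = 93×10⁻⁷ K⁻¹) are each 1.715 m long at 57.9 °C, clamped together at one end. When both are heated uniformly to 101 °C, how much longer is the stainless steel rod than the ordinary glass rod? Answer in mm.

ΔT = 43.1 K
stainless steel: ΔL = 1.6×10⁻⁵ × 1.715 m × 43.1 = 1.1827×10⁻³ m = 1.1827 mm
ordinary glass: ΔL = 93×10⁻⁷ × 1.715 m × 43.1 = 6.8742×10⁻⁴ m = 0.68742 mm
difference = 1.1827 − 0.68742 = 0.49528 mm

0.495 mm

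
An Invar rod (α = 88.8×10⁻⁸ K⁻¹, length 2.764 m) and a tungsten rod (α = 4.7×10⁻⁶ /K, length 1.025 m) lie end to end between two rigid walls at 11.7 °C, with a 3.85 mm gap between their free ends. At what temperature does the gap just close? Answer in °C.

Gap closes when ΔL₁ + ΔL₂ = 3.85 mm = 3.85×10⁻³ m
(α₁L₁ + α₂L₂)ΔT = g
α₁L₁ + α₂L₂ = 88.8×10⁻⁸×2.764 + 4.7×10⁻⁶×1.025 = 7.271932×10⁻⁶ m/K
ΔT = 3.85×10⁻³ / 7.271932×10⁻⁶ = 529.43 K
T = 11.7 + 529.43 = 541.13 °C

T = 541 °C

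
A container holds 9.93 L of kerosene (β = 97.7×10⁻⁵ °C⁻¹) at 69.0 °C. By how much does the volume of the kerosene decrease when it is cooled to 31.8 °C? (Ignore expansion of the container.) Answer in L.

ΔV = 0.361 L

|ΔT| = |31.8 − 69.0| = 37.2 K
ΔV = βV₀ΔT = (97.7×10⁻⁵)(9.93)(37.2) = 0.361 L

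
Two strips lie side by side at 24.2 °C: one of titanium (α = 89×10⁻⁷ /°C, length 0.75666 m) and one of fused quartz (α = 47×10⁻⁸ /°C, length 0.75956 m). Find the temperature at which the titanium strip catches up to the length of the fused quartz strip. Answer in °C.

T = 478.9 °C

Equal length when α₁L₁ΔT − α₂L₂ΔT = L₂ − L₁ = 2.90×10⁻³ m
α₁L₁ = 6.734274×10⁻⁶, α₂L₂ = 3.569932×10⁻⁷ → Δ(αL) = 6.3772808×10⁻⁶ m/K
ΔT = 2.90×10⁻³ / 6.3772808×10⁻⁶ = 454.739 K, so T = 24.2 + 454.739 = 478.939 °C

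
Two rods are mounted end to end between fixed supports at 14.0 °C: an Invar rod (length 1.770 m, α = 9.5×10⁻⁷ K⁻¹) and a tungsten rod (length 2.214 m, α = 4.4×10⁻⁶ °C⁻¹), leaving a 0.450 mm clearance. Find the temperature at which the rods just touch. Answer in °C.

T = 53.4 °C

α₁L₁ = 1.6815×10⁻⁶ m/K, α₂L₂ = 9.7416×10⁻⁶ m/K → total 1.14231×10⁻⁵ m/K
ΔT = g/(α₁L₁+α₂L₂) = 4.50×10⁻⁴ / 1.14231×10⁻⁵ = 39.394 K
T = 14.0 + 39.394 = 53.394 °C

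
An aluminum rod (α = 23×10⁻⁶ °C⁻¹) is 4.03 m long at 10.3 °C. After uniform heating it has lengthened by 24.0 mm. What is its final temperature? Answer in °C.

ΔL = αL₀ΔT ⇒ ΔT = ΔL / (αL₀)
ΔT = 24.0×10⁻³ m / (23×10⁻⁶ × 4.03 m) = 258.93 K
T = 10.3 + 258.93 = 269.23 °C

T = 269 °C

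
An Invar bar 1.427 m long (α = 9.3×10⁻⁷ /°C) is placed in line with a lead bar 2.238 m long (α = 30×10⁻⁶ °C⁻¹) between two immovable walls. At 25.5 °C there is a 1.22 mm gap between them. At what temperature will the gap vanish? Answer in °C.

Gap closes when ΔL₁ + ΔL₂ = 1.22 mm = 1.22×10⁻³ m
(α₁L₁ + α₂L₂)ΔT = g
α₁L₁ + α₂L₂ = 9.3×10⁻⁷×1.427 + 30×10⁻⁶×2.238 = 6.846711×10⁻⁵ m/K
ΔT = 1.22×10⁻³ / 6.846711×10⁻⁵ = 17.819 K
T = 25.5 + 17.819 = 43.319 °C

T = 43.3 °C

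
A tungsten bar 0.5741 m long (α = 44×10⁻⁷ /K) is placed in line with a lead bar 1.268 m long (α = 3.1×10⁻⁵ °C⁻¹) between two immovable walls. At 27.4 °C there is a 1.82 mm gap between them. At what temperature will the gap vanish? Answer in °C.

Gap closes when ΔL₁ + ΔL₂ = 1.82 mm = 1.82×10⁻³ m
(α₁L₁ + α₂L₂)ΔT = g
α₁L₁ + α₂L₂ = 44×10⁻⁷×0.5741 + 3.1×10⁻⁵×1.268 = 4.183404×10⁻⁵ m/K
ΔT = 1.82×10⁻³ / 4.183404×10⁻⁵ = 43.505 K
T = 27.4 + 43.505 = 70.905 °C

T = 70.9 °C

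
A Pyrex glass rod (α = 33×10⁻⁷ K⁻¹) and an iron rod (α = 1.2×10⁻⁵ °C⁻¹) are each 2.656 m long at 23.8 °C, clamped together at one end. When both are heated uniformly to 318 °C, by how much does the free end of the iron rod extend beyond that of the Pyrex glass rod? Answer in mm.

6.80 mm

ΔT = 294.2 K
Pyrex glass: ΔL = 33×10⁻⁷ × 2.656 m × 294.2 = 2.5786×10⁻³ m = 2.5786 mm
iron: ΔL = 1.2×10⁻⁵ × 2.656 m × 294.2 = 9.3767×10⁻³ m = 9.3767 mm
difference = 9.3767 − 2.5786 = 6.7981 mm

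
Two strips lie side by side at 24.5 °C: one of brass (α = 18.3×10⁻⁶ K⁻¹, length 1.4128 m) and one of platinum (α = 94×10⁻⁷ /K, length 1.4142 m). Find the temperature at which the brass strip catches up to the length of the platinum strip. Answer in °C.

T = 136.0 °C

Equal length when α₁L₁ΔT − α₂L₂ΔT = L₂ − L₁ = 1.40×10⁻³ m
α₁L₁ = 2.585424×10⁻⁵, α₂L₂ = 1.329348×10⁻⁵ → Δ(αL) = 1.256076×10⁻⁵ m/K
ΔT = 1.40×10⁻³ / 1.256076×10⁻⁵ = 111.458 K, so T = 24.5 + 111.458 = 135.958 °C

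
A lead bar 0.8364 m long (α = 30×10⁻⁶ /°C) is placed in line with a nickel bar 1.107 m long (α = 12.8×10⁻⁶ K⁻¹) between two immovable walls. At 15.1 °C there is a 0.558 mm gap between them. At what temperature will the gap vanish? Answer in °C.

T = 29.3 °C

Gap closes when ΔL₁ + ΔL₂ = 0.558 mm = 5.58×10⁻⁴ m
(α₁L₁ + α₂L₂)ΔT = g
α₁L₁ + α₂L₂ = 30×10⁻⁶×0.8364 + 12.8×10⁻⁶×1.107 = 3.92616×10⁻⁵ m/K
ΔT = 5.58×10⁻⁴ / 3.92616×10⁻⁵ = 14.212 K
T = 15.1 + 14.212 = 29.312 °C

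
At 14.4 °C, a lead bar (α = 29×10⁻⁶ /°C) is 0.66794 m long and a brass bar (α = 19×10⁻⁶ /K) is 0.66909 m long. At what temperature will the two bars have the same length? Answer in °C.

Equal length when α₁L₁ΔT − α₂L₂ΔT = L₂ − L₁ = 1.15×10⁻³ m
α₁L₁ = 1.937026×10⁻⁵, α₂L₂ = 1.271271×10⁻⁵ → Δ(αL) = 6.65755×10⁻⁶ m/K
ΔT = 1.15×10⁻³ / 6.65755×10⁻⁶ = 172.736 K, so T = 14.4 + 172.736 = 187.136 °C

T = 187.1 °C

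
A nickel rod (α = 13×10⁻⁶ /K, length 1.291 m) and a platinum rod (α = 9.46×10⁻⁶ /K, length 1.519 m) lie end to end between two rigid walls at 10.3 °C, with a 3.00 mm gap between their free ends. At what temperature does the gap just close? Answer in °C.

α₁L₁ = 1.6783×10⁻⁵ m/K, α₂L₂ = 1.436974×10⁻⁵ m/K → total 3.115274×10⁻⁵ m/K
ΔT = g/(α₁L₁+α₂L₂) = 3.00×10⁻³ / 3.115274×10⁻⁵ = 96.30 K
T = 10.3 + 96.30 = 106.60 °C

T = 107 °C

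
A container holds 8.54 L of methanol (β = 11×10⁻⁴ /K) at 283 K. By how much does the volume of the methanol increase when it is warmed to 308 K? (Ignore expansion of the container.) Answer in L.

ΔV = 0.235 L

|ΔT| = |308 − 283| = 25 K
ΔV = βV₀ΔT = (11×10⁻⁴)(8.54)(25) = 0.235 L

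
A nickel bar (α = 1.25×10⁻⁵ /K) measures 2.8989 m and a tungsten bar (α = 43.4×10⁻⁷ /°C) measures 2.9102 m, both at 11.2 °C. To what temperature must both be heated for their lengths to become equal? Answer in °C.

T = 489.9 °C

L₁(1 + α₁ΔT) = L₂(1 + α₂ΔT) ⇒ ΔT = (L₂ − L₁)/(α₁L₁ − α₂L₂)
L₂ − L₁ = 2.9102 − 2.8989 = 1.13×10⁻² m
α₁L₁ − α₂L₂ = 1.25×10⁻⁵×2.8989 − 43.4×10⁻⁷×2.9102 = 2.3605982×10⁻⁵ m/K
ΔT = 1.13×10⁻² / 2.3605982×10⁻⁵ = 478.692 K
T = 11.2 + 478.692 = 489.892 °C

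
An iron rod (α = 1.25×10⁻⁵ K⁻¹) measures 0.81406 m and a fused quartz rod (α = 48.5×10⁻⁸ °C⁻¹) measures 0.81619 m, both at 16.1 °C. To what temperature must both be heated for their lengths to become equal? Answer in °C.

Equal length when α₁L₁ΔT − α₂L₂ΔT = L₂ − L₁ = 2.13×10⁻³ m
α₁L₁ = 1.017575×10⁻⁵, α₂L₂ = 3.9585215×10⁻⁷ → Δ(αL) = 9.77989785×10⁻⁶ m/K
ΔT = 2.13×10⁻³ / 9.77989785×10⁻⁶ = 217.794 K, so T = 16.1 + 217.794 = 233.894 °C

T = 233.9 °C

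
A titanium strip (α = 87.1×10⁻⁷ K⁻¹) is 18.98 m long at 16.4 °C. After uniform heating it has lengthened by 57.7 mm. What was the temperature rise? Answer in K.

ΔL = αL₀ΔT ⇒ ΔT = ΔL / (αL₀)
ΔT = 57.7×10⁻³ m / (87.1×10⁻⁷ × 18.98 m) = 349.03 K

ΔT = 349 K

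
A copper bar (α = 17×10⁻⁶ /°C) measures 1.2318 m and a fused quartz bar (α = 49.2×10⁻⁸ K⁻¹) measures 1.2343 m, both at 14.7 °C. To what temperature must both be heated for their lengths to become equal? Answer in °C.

T = 137.7 °C

L₁(1 + α₁ΔT) = L₂(1 + α₂ΔT) ⇒ ΔT = (L₂ − L₁)/(α₁L₁ − α₂L₂)
L₂ − L₁ = 1.2343 − 1.2318 = 2.50×10⁻³ m
α₁L₁ − α₂L₂ = 17×10⁻⁶×1.2318 − 49.2×10⁻⁸×1.2343 = 2.03333244×10⁻⁵ m/K
ΔT = 2.50×10⁻³ / 2.03333244×10⁻⁵ = 122.951 K
T = 14.7 + 122.951 = 137.651 °C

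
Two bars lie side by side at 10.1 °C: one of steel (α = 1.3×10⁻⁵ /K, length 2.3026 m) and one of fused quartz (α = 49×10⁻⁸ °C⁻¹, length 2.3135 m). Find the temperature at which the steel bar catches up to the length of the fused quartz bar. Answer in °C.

T = 388.6 °C

Equal length when α₁L₁ΔT − α₂L₂ΔT = L₂ − L₁ = 1.09×10⁻² m
α₁L₁ = 2.99338×10⁻⁵, α₂L₂ = 1.133615×10⁻⁶ → Δ(αL) = 2.8800185×10⁻⁵ m/K
ΔT = 1.09×10⁻² / 2.8800185×10⁻⁵ = 378.470 K, so T = 10.1 + 378.470 = 388.570 °C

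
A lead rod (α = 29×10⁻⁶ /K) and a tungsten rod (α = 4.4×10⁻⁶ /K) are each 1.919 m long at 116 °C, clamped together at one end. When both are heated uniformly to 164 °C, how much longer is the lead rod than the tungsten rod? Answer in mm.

ΔT = 48 K
lead: ΔL = 29×10⁻⁶ × 1.919 m × 48 = 2.6712×10⁻³ m = 2.6712 mm
tungsten: ΔL = 4.4×10⁻⁶ × 1.919 m × 48 = 4.0529×10⁻⁴ m = 0.40529 mm
difference = 2.6712 − 0.40529 = 2.26591 mm

2.27 mm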